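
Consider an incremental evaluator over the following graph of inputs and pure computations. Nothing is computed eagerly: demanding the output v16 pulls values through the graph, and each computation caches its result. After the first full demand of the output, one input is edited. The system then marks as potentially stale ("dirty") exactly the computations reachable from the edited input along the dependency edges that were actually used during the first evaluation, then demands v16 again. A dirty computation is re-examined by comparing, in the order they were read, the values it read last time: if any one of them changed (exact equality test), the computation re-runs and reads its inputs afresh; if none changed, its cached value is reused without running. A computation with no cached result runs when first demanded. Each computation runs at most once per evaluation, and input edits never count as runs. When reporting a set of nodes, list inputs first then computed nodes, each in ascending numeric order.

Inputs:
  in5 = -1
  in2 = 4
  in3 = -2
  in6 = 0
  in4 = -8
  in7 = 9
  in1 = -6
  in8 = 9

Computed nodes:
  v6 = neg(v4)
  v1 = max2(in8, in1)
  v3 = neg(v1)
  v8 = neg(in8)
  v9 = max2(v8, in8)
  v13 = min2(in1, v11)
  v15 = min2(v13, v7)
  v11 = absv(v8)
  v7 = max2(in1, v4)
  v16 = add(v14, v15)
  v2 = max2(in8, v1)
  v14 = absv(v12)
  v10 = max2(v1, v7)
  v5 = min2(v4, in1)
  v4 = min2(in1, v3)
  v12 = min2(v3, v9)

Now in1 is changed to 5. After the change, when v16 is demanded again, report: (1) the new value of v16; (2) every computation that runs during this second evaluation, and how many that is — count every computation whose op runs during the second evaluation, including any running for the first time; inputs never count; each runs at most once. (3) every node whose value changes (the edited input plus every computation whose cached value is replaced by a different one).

v16 now evaluates to 14.
Run set: v1, v4, v7, v13, v15, v16 (6 run).
Changed values: in1, v7, v13, v15, v16.
The important point: at v3 every value read last time is unchanged, so the dirty flag clears without a run.

Initial pass — values computed on the first demand:
  v1 = max2(9, -6) = 9
  v3 = neg(9) = -9
  v4 = min2(-6, -9) = -9
  v7 = max2(-6, -9) = -6
  v8 = neg(9) = -9
  v9 = max2(-9, 9) = 9
  v11 = absv(-9) = 9
  v12 = min2(-9, 9) = -9
  v13 = min2(-6, 9) = -6
  v14 = absv(-9) = 9
  v15 = min2(-6, -6) = -6
  v16 = add(9, -6) = 3

Second demand — change propagation:
  v1: re-runs because in1 -6->5; new result 9 (unchanged).
  v3: re-examined; everything it read last time is the same (v1 unchanged) — cache -9 kept, no run.
  v4: re-runs because in1 -6->5; new result -9 (unchanged).
  v7: re-runs because in1 -6->5; new result 5.
  v12: re-examined; everything it read last time is the same (v3 unchanged, v9 unchanged) — cache -9 kept, no run.
  v13: re-runs because in1 -6->5; new result 5.
  v14: re-examined; everything it read last time is the same (v12 unchanged) — cache 9 kept, no run.
  v15: re-runs because v13 -6->5; v7 -6->5; new result 5.
  v16: re-runs because v15 -6->5; new result 14.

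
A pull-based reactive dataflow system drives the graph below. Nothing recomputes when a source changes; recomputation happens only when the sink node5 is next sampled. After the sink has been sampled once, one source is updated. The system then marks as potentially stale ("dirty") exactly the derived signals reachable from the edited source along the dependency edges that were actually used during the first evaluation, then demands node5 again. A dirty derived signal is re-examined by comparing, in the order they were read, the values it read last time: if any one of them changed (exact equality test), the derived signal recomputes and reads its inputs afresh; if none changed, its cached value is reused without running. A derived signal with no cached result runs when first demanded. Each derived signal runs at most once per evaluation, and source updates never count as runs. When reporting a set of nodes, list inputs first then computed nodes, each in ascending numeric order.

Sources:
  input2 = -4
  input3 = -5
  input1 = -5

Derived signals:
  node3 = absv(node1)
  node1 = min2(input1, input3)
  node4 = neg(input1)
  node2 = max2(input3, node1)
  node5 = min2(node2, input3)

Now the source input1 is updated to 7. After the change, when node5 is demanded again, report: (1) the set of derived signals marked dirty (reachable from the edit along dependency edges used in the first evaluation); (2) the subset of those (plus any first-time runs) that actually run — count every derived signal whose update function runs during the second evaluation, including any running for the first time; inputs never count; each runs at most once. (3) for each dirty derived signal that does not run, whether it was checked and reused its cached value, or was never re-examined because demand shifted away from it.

Marked dirty: node1, node2, node5.
Derived signals that run: node1 — 1 in total.
Checked but reused from cache: node2, node5.
Key observation: the change is absorbed at node1 — it re-runs but produces the same value, and the output's value is unchanged.

First evaluation (everything demanded from the output):
  node1 = min2(-5, -5) = -5
  node2 = max2(-5, -5) = -5
  node5 = min2(-5, -5) = -5

Propagation after the edit:
  node1: runs — input1 -5->7; result -5 (same value as before).
  node2: checked — values it read are unchanged (input3 unchanged, node1 unchanged); reused cached -5 without running.
  node5: checked — values it read are unchanged (node2 unchanged, input3 unchanged); reused cached -5 without running.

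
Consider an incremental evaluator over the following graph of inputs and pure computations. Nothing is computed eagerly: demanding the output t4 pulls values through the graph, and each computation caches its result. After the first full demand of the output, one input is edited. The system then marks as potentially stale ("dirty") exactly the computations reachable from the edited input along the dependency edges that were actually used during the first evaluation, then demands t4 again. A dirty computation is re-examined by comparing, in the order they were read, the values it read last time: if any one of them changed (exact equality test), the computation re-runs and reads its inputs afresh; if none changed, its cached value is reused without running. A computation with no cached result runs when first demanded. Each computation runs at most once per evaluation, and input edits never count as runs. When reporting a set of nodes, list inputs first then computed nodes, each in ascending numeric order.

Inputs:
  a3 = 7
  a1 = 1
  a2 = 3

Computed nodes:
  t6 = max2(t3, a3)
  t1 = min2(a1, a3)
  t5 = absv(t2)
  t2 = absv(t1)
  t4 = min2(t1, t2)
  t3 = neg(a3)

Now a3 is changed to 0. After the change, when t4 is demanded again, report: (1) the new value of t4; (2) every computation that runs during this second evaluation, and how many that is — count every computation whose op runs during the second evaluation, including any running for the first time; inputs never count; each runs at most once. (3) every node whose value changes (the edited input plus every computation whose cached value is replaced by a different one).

Initial pass — values computed on the first demand:
  t1 = min2(1, 7) = 1
  t2 = absv(1) = 1
  t4 = min2(1, 1) = 1

Second demand — change propagation:
  t1: re-runs because a3 7->0; new result 0.
  t2: re-runs because t1 1->0; new result 0.
  t4: re-runs because t1 1->0; t2 1->0; new result 0.

t4 now evaluates to 0.
Run set: t1, t2, t4 (3 run).
Changed values: a3, t1, t2, t4.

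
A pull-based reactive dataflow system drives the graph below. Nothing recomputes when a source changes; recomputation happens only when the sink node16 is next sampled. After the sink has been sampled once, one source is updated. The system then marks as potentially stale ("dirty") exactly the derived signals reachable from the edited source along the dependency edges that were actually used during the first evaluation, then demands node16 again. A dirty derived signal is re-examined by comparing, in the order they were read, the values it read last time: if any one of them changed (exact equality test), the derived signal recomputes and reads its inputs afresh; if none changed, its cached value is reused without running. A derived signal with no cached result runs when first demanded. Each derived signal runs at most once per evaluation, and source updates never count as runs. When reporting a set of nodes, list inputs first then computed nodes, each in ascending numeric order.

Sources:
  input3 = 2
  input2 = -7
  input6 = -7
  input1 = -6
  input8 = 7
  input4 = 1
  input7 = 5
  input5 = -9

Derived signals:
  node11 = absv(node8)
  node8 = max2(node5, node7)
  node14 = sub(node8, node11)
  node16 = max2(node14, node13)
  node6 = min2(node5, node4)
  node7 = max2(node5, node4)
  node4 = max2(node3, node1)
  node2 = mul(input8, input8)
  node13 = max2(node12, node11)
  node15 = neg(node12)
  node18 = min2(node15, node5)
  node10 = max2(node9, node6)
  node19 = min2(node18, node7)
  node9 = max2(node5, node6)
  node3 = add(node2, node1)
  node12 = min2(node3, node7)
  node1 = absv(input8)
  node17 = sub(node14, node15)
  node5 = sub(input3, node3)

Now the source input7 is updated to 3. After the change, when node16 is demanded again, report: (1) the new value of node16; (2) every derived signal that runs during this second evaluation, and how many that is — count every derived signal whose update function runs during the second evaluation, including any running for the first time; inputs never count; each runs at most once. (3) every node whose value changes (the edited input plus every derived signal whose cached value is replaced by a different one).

First evaluation (everything demanded from the output):
  node1 = absv(7) = 7
  node2 = mul(7, 7) = 49
  node3 = add(49, 7) = 56
  node4 = max2(56, 7) = 56
  node5 = sub(2, 56) = -54
  node7 = max2(-54, 56) = 56
  node8 = max2(-54, 56) = 56
  node11 = absv(56) = 56
  node12 = min2(56, 56) = 56
  node13 = max2(56, 56) = 56
  node14 = sub(56, 56) = 0
  node16 = max2(0, 56) = 56

Propagation after the edit:
  input7 feeds no computation that the output demands — nothing is marked dirty and nothing runs.

Key observation: input7 is never demanded by the output, so the edit triggers no recomputation at all.

New value of node16: 56.
Derived signals that run: none — 0 in total.
Values that change: input7.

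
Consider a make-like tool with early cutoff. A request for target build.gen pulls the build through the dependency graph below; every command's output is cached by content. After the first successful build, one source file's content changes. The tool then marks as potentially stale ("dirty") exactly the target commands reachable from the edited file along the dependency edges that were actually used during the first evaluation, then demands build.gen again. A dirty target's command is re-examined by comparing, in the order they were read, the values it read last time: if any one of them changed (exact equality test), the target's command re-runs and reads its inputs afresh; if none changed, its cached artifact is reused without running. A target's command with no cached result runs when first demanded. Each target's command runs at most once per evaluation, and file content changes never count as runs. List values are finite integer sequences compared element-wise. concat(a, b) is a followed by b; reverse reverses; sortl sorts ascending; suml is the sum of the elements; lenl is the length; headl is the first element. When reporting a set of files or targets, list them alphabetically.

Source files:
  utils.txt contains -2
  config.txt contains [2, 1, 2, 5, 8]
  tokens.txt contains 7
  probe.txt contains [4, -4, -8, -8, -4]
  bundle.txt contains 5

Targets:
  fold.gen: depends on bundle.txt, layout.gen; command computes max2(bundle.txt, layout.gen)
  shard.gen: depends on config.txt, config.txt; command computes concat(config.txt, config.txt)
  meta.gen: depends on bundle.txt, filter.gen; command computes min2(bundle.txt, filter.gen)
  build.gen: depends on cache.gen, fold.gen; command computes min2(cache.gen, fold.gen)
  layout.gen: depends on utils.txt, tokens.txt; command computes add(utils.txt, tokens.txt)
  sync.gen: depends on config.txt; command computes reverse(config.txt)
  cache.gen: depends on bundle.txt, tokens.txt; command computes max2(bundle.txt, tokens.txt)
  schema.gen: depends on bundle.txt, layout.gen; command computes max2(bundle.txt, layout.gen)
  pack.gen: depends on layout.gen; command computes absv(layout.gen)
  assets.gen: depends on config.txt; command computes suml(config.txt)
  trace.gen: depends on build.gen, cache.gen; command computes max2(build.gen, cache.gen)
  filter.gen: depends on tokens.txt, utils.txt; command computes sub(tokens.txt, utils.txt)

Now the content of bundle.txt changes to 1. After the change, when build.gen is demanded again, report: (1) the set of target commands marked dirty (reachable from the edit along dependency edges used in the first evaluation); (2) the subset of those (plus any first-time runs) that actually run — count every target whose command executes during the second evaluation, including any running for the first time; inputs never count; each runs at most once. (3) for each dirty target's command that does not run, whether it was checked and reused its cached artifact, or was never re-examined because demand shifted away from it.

First demand of the output computes:
  cache.gen = max2(5, 7) = 7
  layout.gen = add(-2, 7) = 5
  fold.gen = max2(5, 5) = 5
  build.gen = min2(7, 5) = 5

After the edit, cleaning proceeds:
  cache.gen: a read changed (bundle.txt 5->1) — executes, giving 7 — identical to its old value.
  fold.gen: a read changed (bundle.txt 5->1) — executes, giving 5 — identical to its old value.
  build.gen: dirty, but its reads are unchanged (cache.gen unchanged, fold.gen unchanged); cached 5 stands.

Note where the cutoff bites: build.gen is checked, finds nothing changed, and keeps its cache.

The edit dirties: build.gen, cache.gen, fold.gen.
2 target commands run: cache.gen, fold.gen.
Cache hits after checking: build.gen.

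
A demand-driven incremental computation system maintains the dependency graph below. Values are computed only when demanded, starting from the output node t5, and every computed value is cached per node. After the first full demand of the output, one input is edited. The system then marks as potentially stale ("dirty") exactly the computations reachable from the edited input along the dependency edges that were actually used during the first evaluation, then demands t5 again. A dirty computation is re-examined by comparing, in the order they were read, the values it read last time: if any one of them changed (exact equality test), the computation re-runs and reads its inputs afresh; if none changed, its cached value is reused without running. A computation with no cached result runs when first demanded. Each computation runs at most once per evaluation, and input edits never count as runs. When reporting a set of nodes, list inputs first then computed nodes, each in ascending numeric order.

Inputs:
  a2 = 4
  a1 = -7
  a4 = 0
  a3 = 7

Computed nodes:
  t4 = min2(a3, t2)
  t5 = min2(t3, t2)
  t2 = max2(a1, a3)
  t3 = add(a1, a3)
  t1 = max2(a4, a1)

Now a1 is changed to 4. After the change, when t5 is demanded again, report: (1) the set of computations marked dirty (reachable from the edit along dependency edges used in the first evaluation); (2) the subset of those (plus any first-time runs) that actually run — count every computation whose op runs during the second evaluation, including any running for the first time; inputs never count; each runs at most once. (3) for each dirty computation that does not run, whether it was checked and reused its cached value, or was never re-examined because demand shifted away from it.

First evaluation (everything demanded from the output):
  t2 = max2(-7, 7) = 7
  t3 = add(-7, 7) = 0
  t5 = min2(0, 7) = 0

Propagation after the edit:
  t2: runs — a1 -7->4; result 7 (same value as before).
  t3: runs — a1 -7->4; result 11.
  t5: runs — t3 0->11; result 7.

Marked dirty: t2, t3, t5.
Computations that run: t2, t3, t5 — 3 in total.
Every dirty computation ran.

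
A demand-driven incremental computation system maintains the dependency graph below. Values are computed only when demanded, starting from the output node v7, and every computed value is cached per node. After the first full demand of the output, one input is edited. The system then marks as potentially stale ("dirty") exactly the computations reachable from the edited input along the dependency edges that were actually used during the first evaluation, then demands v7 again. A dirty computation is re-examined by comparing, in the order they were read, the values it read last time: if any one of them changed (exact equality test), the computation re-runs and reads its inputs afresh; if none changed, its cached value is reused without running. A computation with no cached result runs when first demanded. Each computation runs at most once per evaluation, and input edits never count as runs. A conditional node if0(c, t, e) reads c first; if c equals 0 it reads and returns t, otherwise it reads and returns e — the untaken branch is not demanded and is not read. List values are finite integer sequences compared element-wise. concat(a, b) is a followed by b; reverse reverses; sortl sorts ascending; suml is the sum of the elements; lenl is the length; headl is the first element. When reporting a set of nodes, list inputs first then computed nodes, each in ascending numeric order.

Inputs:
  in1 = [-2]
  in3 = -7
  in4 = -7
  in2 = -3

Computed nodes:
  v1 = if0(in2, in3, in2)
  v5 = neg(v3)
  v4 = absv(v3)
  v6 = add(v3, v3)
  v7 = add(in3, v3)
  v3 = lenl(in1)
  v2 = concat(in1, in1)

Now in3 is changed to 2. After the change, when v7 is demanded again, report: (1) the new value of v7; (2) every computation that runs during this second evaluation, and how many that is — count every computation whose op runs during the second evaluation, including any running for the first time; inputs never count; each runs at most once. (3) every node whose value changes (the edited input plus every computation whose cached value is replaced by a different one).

New value of v7: 3.
Computations that run: v7 — 1 in total.
Values that change: in3, v7.

First evaluation (everything demanded from the output):
  v3 = lenl([-2]) = 1
  v7 = add(-7, 1) = -6

Propagation after the edit:
  v7: runs — in3 -7->2; result 3.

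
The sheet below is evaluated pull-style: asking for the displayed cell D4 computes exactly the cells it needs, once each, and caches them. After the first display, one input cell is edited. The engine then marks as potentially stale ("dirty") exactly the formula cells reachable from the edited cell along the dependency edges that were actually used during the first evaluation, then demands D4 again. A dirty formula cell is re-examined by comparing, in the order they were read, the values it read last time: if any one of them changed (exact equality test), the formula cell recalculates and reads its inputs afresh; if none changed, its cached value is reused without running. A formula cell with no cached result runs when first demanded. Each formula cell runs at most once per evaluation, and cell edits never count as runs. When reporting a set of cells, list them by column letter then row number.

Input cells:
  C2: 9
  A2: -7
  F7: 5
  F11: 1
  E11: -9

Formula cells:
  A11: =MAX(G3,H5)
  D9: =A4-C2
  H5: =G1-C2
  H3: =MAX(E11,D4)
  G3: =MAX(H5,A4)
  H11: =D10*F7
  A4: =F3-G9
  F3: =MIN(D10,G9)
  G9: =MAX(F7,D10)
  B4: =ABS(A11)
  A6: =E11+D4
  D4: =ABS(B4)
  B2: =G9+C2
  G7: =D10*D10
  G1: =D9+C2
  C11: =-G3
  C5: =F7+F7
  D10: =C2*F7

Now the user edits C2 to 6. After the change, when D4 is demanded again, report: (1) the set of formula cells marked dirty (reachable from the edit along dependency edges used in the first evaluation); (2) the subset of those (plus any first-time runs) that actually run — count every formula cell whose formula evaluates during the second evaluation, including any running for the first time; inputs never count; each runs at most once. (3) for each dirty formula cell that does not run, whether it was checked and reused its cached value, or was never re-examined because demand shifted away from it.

The edit dirties: A4, A11, B4, D4, D9, D10, F3, G1, G3, G9, H5.
9 formula cells run: A4, A11, D9, D10, F3, G1, G3, G9, H5.
Cache hits after checking: B4, D4.
Note where the cutoff bites: B4 is checked, finds nothing changed, and keeps its cache.

First demand of the output computes:
  D10 = 9 * 5 = 45
  G9 = MAX(5, 45) = 45
  F3 = MIN(45, 45) = 45
  A4 = 45 - 45 = 0
  D9 = 0 - 9 = -9
  G1 = -9 + 9 = 0
  H5 = 0 - 9 = -9
  G3 = MAX(-9, 0) = 0
  A11 = MAX(0, -9) = 0
  B4 = ABS(0) = 0
  D4 = ABS(0) = 0

After the edit, cleaning proceeds:
  D10: a read changed (C2 9->6) — executes, giving 30.
  G9: a read changed (D10 45->30) — executes, giving 30.
  F3: a read changed (D10 45->30; G9 45->30) — executes, giving 30.
  A4: a read changed (F3 45->30; G9 45->30) — executes, giving 0 — identical to its old value.
  D9: a read changed (C2 9->6) — executes, giving -6.
  G1: a read changed (D9 -9->-6; C2 9->6) — executes, giving 0 — identical to its old value.
  H5: a read changed (C2 9->6) — executes, giving -6.
  G3: a read changed (H5 -9->-6) — executes, giving 0 — identical to its old value.
  A11: a read changed (H5 -9->-6) — executes, giving 0 — identical to its old value.
  B4: dirty, but its reads are unchanged (A11 unchanged); cached 0 stands.
  D4: dirty, but its reads are unchanged (B4 unchanged); cached 0 stands.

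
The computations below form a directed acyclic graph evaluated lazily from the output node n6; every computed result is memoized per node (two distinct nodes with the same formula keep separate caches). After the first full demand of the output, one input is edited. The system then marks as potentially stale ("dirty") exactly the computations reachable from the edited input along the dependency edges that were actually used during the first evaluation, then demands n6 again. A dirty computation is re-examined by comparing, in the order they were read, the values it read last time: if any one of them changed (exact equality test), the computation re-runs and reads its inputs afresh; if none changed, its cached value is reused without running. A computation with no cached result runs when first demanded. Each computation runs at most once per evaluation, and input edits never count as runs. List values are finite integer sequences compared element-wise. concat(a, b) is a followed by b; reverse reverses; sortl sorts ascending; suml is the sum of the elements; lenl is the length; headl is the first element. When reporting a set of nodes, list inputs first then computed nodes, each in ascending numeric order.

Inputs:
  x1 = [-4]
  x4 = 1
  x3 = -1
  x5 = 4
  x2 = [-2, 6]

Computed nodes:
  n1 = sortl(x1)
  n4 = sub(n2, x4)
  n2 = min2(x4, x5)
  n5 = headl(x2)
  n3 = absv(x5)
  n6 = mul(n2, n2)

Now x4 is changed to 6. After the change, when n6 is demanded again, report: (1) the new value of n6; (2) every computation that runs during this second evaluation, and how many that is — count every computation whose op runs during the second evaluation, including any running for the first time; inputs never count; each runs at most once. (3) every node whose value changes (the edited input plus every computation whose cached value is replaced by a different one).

Demanding n6 again yields 16.
2 computations run: n2, n6.
The nodes whose values change: x4, n2, n6.

First demand of the output computes:
  n2 = min2(1, 4) = 1
  n6 = mul(1, 1) = 1

After the edit, cleaning proceeds:
  n2: a read changed (x4 1->6) — executes, giving 4.
  n6: a read changed (n2 1->4; n2 1->4) — executes, giving 16.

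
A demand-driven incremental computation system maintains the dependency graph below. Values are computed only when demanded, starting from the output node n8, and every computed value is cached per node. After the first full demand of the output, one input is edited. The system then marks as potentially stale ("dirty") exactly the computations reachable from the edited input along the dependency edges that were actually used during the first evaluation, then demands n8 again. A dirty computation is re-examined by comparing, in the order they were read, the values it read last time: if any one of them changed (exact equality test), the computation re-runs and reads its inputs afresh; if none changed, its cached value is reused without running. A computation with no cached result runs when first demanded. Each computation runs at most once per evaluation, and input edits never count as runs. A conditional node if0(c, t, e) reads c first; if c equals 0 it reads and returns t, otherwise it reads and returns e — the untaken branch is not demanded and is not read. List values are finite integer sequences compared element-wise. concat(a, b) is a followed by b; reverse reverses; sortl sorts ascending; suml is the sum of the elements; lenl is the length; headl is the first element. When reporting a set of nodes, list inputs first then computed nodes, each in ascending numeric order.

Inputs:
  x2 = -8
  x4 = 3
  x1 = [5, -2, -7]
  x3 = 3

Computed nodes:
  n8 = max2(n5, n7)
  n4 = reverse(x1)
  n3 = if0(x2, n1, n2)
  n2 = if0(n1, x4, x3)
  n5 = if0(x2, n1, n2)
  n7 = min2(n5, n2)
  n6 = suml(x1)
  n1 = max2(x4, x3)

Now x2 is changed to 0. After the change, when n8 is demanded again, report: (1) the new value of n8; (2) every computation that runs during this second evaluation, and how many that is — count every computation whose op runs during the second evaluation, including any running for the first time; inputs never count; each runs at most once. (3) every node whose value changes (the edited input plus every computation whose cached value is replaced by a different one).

First evaluation (everything demanded from the output):
  n1 = max2(3, 3) = 3
  n2 = if0(n1=3 -> else branch x3) = 3
  n5 = if0(x2=-8 -> else branch n2) = 3
  n7 = min2(3, 3) = 3
  n8 = max2(3, 3) = 3

Propagation after the edit:
  n5: runs — x2 -8->0; result 3 (same value as before).
  n7: checked — values it read are unchanged (n5 unchanged, n2 unchanged); reused cached 3 without running.
  n8: checked — values it read are unchanged (n5 unchanged, n7 unchanged); reused cached 3 without running.

Key observation: the change is absorbed at n5 — it re-runs but produces the same value, and the output's value is unchanged.

New value of n8: 3.
Computations that run: n5 — 1 in total.
Values that change: x2.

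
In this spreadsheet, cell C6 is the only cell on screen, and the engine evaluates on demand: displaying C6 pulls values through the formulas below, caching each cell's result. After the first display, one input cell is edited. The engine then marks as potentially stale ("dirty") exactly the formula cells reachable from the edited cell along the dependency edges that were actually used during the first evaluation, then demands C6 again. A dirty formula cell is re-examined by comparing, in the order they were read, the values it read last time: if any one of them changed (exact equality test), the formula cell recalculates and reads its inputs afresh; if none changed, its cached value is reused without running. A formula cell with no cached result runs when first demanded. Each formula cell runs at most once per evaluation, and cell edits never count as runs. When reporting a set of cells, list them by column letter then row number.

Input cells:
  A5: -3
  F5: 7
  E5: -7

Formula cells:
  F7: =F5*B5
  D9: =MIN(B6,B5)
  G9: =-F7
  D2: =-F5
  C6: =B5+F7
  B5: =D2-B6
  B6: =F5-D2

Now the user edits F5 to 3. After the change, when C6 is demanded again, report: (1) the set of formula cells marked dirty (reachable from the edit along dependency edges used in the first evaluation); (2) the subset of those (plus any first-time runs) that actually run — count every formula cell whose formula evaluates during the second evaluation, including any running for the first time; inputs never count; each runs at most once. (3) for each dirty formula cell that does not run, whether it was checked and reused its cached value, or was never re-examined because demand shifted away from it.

Dirty set: B5, B6, C6, D2, F7.
Run set: B5, B6, C6, D2, F7 (5 run).
All dirty formula cells ended up running.

Initial pass — values computed on the first demand:
  D2 = -(7) = -7
  B6 = 7 - -7 = 14
  B5 = -7 - 14 = -21
  F7 = 7 * -21 = -147
  C6 = -21 + -147 = -168

Second demand — change propagation:
  D2: re-runs because F5 7->3; new result -3.
  B6: re-runs because F5 7->3; D2 -7->-3; new result 6.
  B5: re-runs because D2 -7->-3; B6 14->6; new result -9.
  F7: re-runs because F5 7->3; B5 -21->-9; new result -27.
  C6: re-runs because B5 -21->-9; F7 -147->-27; new result -36.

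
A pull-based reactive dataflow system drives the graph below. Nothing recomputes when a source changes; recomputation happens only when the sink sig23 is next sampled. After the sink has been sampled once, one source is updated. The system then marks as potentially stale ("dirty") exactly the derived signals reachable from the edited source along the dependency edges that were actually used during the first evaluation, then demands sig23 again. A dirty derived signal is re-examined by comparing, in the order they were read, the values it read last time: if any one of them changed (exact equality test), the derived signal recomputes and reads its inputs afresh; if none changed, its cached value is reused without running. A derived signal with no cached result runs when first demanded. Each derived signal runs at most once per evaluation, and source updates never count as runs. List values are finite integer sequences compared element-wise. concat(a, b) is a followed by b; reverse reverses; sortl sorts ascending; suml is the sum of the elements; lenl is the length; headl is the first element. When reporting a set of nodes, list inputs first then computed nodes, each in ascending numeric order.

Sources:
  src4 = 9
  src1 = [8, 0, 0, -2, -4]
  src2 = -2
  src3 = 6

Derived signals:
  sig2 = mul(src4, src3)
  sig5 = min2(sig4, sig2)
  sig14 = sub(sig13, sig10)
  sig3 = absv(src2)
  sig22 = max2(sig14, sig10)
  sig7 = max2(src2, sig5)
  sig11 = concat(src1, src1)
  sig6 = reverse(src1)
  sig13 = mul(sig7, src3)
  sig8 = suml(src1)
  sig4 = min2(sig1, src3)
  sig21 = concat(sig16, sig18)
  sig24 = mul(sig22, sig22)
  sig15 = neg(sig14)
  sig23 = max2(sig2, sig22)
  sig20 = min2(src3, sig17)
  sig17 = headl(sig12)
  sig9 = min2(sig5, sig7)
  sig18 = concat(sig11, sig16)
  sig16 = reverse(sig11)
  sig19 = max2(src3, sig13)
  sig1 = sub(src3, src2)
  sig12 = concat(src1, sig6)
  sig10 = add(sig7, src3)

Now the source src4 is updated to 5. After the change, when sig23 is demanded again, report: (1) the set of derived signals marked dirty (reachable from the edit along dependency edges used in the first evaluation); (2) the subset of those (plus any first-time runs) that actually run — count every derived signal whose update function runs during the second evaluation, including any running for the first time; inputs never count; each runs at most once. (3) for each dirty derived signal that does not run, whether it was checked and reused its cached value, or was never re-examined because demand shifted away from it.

Marked dirty: sig2, sig5, sig7, sig10, sig13, sig14, sig22, sig23.
Derived signals that run: sig2, sig5, sig23 — 3 in total.
Checked but reused from cache: sig7, sig10, sig13, sig14, sig22.
Key observation: the cutoff stops propagation at sig7 — its inputs' values are unchanged, so it reuses its cache.

First evaluation (everything demanded from the output):
  sig1 = sub(6, -2) = 8
  sig2 = mul(9, 6) = 54
  sig4 = min2(8, 6) = 6
  sig5 = min2(6, 54) = 6
  sig7 = max2(-2, 6) = 6
  sig10 = add(6, 6) = 12
  sig13 = mul(6, 6) = 36
  sig14 = sub(36, 12) = 24
  sig22 = max2(24, 12) = 24
  sig23 = max2(54, 24) = 54

Propagation after the edit:
  sig2: runs — src4 9->5; result 30.
  sig5: runs — sig2 54->30; result 6 (same value as before).
  sig7: checked — values it read are unchanged (src2 unchanged, sig5 unchanged); reused cached 6 without running.
  sig10: checked — values it read are unchanged (sig7 unchanged, src3 unchanged); reused cached 12 without running.
  sig13: checked — values it read are unchanged (sig7 unchanged, src3 unchanged); reused cached 36 without running.
  sig14: checked — values it read are unchanged (sig13 unchanged, sig10 unchanged); reused cached 24 without running.
  sig22: checked — values it read are unchanged (sig14 unchanged, sig10 unchanged); reused cached 24 without running.
  sig23: runs — sig2 54->30; result 30.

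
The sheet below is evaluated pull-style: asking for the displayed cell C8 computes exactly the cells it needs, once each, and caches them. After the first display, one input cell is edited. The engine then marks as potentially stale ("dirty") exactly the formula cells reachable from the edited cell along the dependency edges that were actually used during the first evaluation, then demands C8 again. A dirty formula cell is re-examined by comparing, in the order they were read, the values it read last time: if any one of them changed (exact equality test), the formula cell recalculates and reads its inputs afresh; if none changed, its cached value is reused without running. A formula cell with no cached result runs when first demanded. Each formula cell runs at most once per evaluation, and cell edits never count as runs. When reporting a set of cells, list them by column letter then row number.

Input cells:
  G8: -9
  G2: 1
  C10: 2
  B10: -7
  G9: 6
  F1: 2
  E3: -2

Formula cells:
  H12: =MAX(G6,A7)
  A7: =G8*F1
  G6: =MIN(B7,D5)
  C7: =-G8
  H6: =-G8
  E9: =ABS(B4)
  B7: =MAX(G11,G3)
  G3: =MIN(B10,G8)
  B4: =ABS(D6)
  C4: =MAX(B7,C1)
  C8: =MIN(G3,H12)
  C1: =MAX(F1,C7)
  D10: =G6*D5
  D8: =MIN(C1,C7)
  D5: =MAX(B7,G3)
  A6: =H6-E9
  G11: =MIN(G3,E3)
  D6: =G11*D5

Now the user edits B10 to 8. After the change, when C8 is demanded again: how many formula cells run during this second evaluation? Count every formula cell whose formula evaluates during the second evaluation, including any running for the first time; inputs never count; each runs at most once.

First demand of the output computes:
  A7 = -9 * 2 = -18
  G3 = MIN(-7, -9) = -9
  G11 = MIN(-9, -2) = -9
  B7 = MAX(-9, -9) = -9
  D5 = MAX(-9, -9) = -9
  G6 = MIN(-9, -9) = -9
  H12 = MAX(-9, -18) = -9
  C8 = MIN(-9, -9) = -9

After the edit, cleaning proceeds:
  G3: a read changed (B10 -7->8) — executes, giving -9 — identical to its old value.
  G11: dirty, but its reads are unchanged (G3 unchanged, E3 unchanged); cached -9 stands.
  B7: dirty, but its reads are unchanged (G11 unchanged, G3 unchanged); cached -9 stands.
  D5: dirty, but its reads are unchanged (B7 unchanged, G3 unchanged); cached -9 stands.
  G6: dirty, but its reads are unchanged (B7 unchanged, D5 unchanged); cached -9 stands.
  H12: dirty, but its reads are unchanged (G6 unchanged, A7 unchanged); cached -9 stands.
  C8: dirty, but its reads are unchanged (G3 unchanged, H12 unchanged); cached -9 stands.

Note the absorption at G3: it re-runs yet its value is the same, leaving the output's value untouched.

1 formula cells run: G3.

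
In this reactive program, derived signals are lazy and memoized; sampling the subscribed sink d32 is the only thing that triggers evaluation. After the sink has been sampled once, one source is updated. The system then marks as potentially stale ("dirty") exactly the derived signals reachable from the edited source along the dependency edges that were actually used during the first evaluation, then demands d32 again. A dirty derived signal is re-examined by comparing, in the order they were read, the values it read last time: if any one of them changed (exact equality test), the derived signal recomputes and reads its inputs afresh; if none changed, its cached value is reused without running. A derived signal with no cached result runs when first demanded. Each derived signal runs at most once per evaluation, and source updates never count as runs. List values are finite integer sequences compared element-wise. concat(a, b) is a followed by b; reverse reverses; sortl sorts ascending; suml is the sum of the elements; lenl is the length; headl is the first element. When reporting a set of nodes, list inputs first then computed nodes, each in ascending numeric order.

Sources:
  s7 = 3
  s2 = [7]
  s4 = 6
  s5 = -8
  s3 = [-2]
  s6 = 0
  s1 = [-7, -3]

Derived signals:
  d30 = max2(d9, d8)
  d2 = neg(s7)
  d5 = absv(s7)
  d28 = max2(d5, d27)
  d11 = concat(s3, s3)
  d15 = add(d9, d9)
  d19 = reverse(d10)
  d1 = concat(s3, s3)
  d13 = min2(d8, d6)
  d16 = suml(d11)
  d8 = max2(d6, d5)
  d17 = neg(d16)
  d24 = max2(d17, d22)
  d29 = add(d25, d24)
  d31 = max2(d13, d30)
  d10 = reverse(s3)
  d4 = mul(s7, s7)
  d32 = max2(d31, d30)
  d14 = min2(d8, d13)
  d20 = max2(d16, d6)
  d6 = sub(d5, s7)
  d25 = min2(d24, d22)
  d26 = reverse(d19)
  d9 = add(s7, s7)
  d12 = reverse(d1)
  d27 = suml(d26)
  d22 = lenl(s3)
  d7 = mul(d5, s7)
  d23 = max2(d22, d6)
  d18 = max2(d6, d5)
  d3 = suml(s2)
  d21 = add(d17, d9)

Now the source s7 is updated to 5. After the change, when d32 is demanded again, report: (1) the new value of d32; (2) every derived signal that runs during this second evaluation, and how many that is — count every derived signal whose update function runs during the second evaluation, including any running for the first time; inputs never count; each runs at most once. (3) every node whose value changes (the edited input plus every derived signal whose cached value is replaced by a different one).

Demanding d32 again yields 10.
8 derived signals run: d5, d6, d8, d9, d13, d30, d31, d32.
The nodes whose values change: s7, d5, d8, d9, d30, d31, d32.

First demand of the output computes:
  d5 = absv(3) = 3
  d6 = sub(3, 3) = 0
  d8 = max2(0, 3) = 3
  d9 = add(3, 3) = 6
  d13 = min2(3, 0) = 0
  d30 = max2(6, 3) = 6
  d31 = max2(0, 6) = 6
  d32 = max2(6, 6) = 6

After the edit, cleaning proceeds:
  d5: a read changed (s7 3->5) — executes, giving 5.
  d6: a read changed (d5 3->5; s7 3->5) — executes, giving 0 — identical to its old value.
  d8: a read changed (d5 3->5) — executes, giving 5.
  d9: a read changed (s7 3->5; s7 3->5) — executes, giving 10.
  d13: a read changed (d8 3->5) — executes, giving 0 — identical to its old value.
  d30: a read changed (d9 6->10; d8 3->5) — executes, giving 10.
  d31: a read changed (d30 6->10) — executes, giving 10.
  d32: a read changed (d31 6->10; d30 6->10) — executes, giving 10.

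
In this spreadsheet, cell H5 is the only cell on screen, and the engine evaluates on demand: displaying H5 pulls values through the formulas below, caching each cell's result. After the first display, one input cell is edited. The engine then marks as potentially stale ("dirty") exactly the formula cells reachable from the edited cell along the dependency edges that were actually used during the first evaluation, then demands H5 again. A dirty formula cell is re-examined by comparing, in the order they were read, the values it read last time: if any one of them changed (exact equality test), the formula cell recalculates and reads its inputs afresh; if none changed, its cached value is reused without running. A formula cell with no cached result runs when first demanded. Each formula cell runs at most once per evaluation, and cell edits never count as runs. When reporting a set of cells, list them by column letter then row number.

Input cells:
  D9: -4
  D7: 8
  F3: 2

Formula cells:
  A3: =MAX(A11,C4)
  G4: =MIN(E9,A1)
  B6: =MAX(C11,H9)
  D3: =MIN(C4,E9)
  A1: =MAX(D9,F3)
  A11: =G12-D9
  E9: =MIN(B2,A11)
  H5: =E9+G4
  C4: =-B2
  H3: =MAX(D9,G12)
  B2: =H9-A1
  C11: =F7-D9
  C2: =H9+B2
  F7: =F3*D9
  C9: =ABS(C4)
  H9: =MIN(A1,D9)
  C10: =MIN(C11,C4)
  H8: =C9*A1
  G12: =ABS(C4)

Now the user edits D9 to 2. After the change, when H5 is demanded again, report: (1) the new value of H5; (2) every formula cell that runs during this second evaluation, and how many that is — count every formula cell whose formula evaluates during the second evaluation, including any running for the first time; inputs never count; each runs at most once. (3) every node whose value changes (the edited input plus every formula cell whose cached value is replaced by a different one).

H5 now evaluates to -4.
Run set: A1, A11, B2, C4, E9, G4, G12, H5, H9 (9 run).
Changed values: A11, B2, C4, D9, E9, G4, G12, H5, H9.

Initial pass — values computed on the first demand:
  A1 = MAX(-4, 2) = 2
  H9 = MIN(2, -4) = -4
  B2 = -4 - 2 = -6
  C4 = -(-6) = 6
  G12 = ABS(6) = 6
  A11 = 6 - -4 = 10
  E9 = MIN(-6, 10) = -6
  G4 = MIN(-6, 2) = -6
  H5 = -6 + -6 = -12

Second demand — change propagation:
  A1: re-runs because D9 -4->2; new result 2 (unchanged).
  H9: re-runs because D9 -4->2; new result 2.
  B2: re-runs because H9 -4->2; new result 0.
  C4: re-runs because B2 -6->0; new result 0.
  G12: re-runs because C4 6->0; new result 0.
  A11: re-runs because G12 6->0; D9 -4->2; new result -2.
  E9: re-runs because B2 -6->0; A11 10->-2; new result -2.
  G4: re-runs because E9 -6->-2; new result -2.
  H5: re-runs because E9 -6->-2; G4 -6->-2; new result -4.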